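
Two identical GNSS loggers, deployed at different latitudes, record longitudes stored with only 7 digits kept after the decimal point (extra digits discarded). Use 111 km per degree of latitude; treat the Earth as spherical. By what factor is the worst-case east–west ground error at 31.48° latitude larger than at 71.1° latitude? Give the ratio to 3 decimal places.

Truncating at 7 decimal places can drop up to a full unit in the last place, so the longitude may be off by as much as 1e-07°.
At 31.48°: 1e-07° × 111000 × cos 31.48° = 1e-07 × 111000 × 0.8528 ≈ 0.0094663 m.
At 71.1°: 1e-07° × 111000 × cos 71.1° = 1e-07 × 111000 × 0.3239 ≈ 0.0035955 m.
The ratio reduces to cos 31.48° / cos 71.1° = 0.8528/0.3239 ≈ 2.6328.

2.633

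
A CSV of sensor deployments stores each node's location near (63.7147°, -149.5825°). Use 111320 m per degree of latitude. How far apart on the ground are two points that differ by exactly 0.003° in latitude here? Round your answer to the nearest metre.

334 metres

0.003° × 111320 m/° = 333.96 m.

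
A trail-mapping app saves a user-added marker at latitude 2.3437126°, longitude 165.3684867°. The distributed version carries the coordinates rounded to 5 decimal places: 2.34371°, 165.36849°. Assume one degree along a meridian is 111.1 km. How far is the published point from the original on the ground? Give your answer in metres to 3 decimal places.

0.467 metres

The latitude changed by +0.0000026° and the longitude by -0.0000033°.
North–south shift: 0.0000026 × 111100 = 0.28886 m.
E–W at 2.34371°: -0.0000033° × 111100 × cos 2.34371° = -0.0000033 × 111100 × 0.9992 ≈ -0.366323 m.
Combined displacement = (0.28886² + 0.366323²)^½ ≈ 0.466511 m.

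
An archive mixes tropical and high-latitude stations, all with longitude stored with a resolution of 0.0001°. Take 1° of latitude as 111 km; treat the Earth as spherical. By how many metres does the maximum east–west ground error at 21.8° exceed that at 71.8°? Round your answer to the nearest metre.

With a 0.0001° grid the true value lies within half a step, ±0.0001°/2 = ±5e-05°, of the stored one.
At 21.8°: 5e-05° × 111000 × cos 21.8° = 5e-05 × 111000 × 0.9285 ≈ 5.1531 m.
At 71.8°: 5e-05° × 111000 × cos 71.8° = 5e-05 × 111000 × 0.3123 ≈ 1.7335 m.
So the lower-latitude error exceeds the higher by 5.1531 − 1.7335 = 3.4196 m.

3 metres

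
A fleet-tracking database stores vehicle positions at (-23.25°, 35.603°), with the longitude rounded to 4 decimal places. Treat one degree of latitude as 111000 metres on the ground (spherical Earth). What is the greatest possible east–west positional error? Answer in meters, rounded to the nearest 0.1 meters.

Rounding to 4 decimal places leaves the longitude within ±5e-05° of the true value.
Parallels shrink by cos φ, so at 23.25° a degree of longitude is 111000 × 0.9188 ≈ 101986 m.
So at most 5e-05° × 101986 ≈ 5.09929 m east–west.

5.1 meters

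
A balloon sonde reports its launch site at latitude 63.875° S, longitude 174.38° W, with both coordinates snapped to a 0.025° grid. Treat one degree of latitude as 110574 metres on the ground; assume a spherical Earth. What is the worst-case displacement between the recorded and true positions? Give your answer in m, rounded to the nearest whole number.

1510 m

With a 0.025° grid the true value lies within half a step, ±0.025°/2 = ±0.0125°, of the stored one.
North–south component: 0.0125° × 110574 = 1382.18 m.
East–west component at 63.875°: 0.0125° × 110574 × cos 63.875° ≈ 0.0125 × 48689.2 ≈ 608.614 m.
The two errors are perpendicular, so the maximum displacement is √(1382.18² + 608.614²) ≈ 1510.24 m.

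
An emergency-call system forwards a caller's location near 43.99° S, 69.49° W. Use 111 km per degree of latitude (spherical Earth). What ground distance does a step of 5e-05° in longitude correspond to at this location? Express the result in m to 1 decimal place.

4.0 m

One degree of longitude here spans 111000 × cos 43.99° = 111000 × 0.7195 ≈ 79860.2 m; 5e-05° of that is 3.99301 m.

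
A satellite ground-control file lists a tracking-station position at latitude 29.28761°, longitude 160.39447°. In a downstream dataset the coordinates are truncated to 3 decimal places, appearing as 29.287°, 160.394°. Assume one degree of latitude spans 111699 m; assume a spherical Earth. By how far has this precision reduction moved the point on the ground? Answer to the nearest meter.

The latitude changed by +0.00061° and the longitude by +0.00047°.
N–S: 0.00061° × 111699 m/° = 68.1364 m.
E–W at 29.287°: 0.00047° × 111699 × cos 29.287° = 0.00047 × 111699 × 0.8722 ≈ 45.7882 m.
Hypotenuse of the two orthogonal shifts: √(68.1364² + 45.7882²) = 82.0922 m.

82 meters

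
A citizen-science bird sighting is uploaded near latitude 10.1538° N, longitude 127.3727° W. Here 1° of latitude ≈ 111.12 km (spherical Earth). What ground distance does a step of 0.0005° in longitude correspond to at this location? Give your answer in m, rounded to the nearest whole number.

One degree of longitude here spans 111120 × cos 10.1538° = 111120 × 0.9843 ≈ 109380 m; 0.0005° of that is 54.6898 m.

55 m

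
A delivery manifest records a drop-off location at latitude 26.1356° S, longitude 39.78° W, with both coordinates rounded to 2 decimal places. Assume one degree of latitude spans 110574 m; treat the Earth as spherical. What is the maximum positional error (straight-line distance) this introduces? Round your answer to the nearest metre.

743 metres

Rounding to 2 decimal places leaves each coordinate within ±0.005° of the true value.
North–south component: 0.005° × 110574 = 552.87 m.
E–W at 26.1356°: 0.005° × 110574 × cos 26.1356° = 0.005 × 110574 × 0.8978 ≈ 496.341 m.
The two errors are perpendicular, so the maximum displacement is √(552.87² + 496.341²) ≈ 742.98 m.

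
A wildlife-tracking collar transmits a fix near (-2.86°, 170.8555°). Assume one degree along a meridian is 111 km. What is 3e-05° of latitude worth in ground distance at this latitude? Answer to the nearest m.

3 m

3e-05° × 111000 m/° = 3.33 m.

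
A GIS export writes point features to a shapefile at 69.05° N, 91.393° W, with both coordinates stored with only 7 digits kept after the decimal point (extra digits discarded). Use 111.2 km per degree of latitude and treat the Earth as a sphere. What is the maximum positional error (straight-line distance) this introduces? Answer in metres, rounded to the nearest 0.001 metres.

Truncating at 7 decimal places can drop up to a full unit in the last place, so each coordinate may be off by as much as 1e-07°.
North–south component: 1e-07° × 111200 = 0.01112 m.
Longitude error → 1e-07 × 111200 × cos 69.05° = 1e-07 × 111200 × 0.3576 ≈ 0.00397599 m.
Combining orthogonally: (0.01112² + 0.00397599²)^½ ≈ 0.0118094 m.

0.012 metres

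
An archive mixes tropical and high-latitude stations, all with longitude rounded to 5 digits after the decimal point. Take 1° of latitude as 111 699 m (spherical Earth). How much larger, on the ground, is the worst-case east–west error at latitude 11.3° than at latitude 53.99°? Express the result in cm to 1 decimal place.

21.9 cm

Rounding to 5 decimal places leaves the longitude within ±5e-06° of the true value.
At 11.3°: 5e-06° × 111699 × cos 11.3° = 5e-06 × 111699 × 0.9806 ≈ 0.54767 m.
Error at 53.99° = 5e-06° × 111699 × cos 53.99° ≈ 0.5585 × 0.5879 = 0.32835 m.
Difference: 0.54767 − 0.32835 = 0.21931 m.
That is 0.219314 m = 21.931 cm.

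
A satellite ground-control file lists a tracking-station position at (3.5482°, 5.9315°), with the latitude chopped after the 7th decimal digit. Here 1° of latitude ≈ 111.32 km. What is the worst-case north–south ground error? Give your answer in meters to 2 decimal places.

Truncating at 7 decimal places can drop up to a full unit in the last place, so the latitude may be off by as much as 1e-07°.
Along the meridian that is 1e-07° × 111320 m/° = 0.011132 m.

0.01 meters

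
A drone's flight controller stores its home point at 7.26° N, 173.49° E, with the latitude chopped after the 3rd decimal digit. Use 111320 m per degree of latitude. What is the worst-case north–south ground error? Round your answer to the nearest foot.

365 feet

Truncating at 3 decimal places can drop up to a full unit in the last place, so the latitude may be off by as much as 0.001°.
North–south distance: 0.001° × 111320 m/° = 111.32 m.
Converting: 111.32 m × 3.2808 ft/m ≈ 365.22 ft.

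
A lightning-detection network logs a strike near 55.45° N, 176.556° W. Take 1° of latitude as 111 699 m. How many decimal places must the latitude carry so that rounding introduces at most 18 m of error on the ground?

One degree of latitude covers 111699 m.
Rounding to N decimal places gives at most 0.5 × 10⁻ᴺ degrees of error, i.e. 0.5 × 10⁻ᴺ × 111699 m.
Setting 55849.5 × 10⁻ᴺ ≤ 18 gives 10ᴺ ≥ 3103, i.e. N ≥ 3.49.
N = 3 would give 55.8 m (too coarse); N = 4 gives 5.58 m ≤ 18 m.

4 decimal places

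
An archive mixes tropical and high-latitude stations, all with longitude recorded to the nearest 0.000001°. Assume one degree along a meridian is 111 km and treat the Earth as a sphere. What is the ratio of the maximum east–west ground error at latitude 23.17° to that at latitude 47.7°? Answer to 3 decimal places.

Rounding to 6 decimal places leaves the longitude within ±5e-07° of the true value.
Error at 23.17° = 5e-07° × 111000 × cos 23.17° ≈ 0.0555 × 0.9193 = 0.051023 m.
At 47.7°: 5e-07° × 111000 × cos 47.7° = 5e-07 × 111000 × 0.6730 ≈ 0.037352 m.
The ratio reduces to cos 23.17° / cos 47.7° = 0.9193/0.6730 ≈ 1.3660.

1.366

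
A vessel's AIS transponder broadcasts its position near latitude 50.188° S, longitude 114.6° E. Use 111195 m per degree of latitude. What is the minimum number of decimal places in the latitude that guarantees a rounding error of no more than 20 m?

One degree of latitude covers 111195 m.
N decimal places → at most half a unit in the last place, 0.5 × 10⁻ᴺ° = 111195/2 × 10⁻ᴺ m.
Need 0.5 × 111195 × 10⁻ᴺ ≤ 20 → 10⁻ᴺ ≤ 3.597e-04, so N ≥ 3.44.
N = 3 would give 55.6 m (too coarse); N = 4 gives 5.56 m ≤ 20 m.

4 decimal places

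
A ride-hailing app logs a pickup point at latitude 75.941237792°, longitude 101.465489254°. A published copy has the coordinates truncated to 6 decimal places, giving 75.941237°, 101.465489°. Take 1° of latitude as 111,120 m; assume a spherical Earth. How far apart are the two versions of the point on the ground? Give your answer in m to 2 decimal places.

Δlat = 75.941237792 − 75.941237 = +0.000000792°; Δlon = 101.465489254 − 101.465489 = +0.000000254°.
N–S: 0.000000792° × 111120 m/° = 0.088007 m.
East–west at this latitude: 0.000000254° × 111120 × cos 75.9412° ≈ 0.000000254 × 26992.9 = 0.0068562 m.
Hypotenuse of the two orthogonal shifts: √(0.088007² + 0.0068562²) = 0.0882737 m.

0.09 m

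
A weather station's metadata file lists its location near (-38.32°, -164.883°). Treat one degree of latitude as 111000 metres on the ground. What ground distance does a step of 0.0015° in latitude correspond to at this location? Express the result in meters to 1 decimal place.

166.5 meters

Along a meridian 0.0015° is 0.0015 × 111000 = 166.5 m.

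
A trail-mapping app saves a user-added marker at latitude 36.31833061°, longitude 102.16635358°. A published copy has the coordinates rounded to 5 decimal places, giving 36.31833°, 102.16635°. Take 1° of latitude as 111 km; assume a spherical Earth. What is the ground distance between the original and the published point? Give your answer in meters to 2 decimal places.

0.33 meters

The latitude changed by +0.00000061° and the longitude by +0.00000358°.
North–south shift: 0.00000061 × 111000 = 0.06771 m.
East–west at this latitude: 0.00000358° × 111000 × cos 36.3183° ≈ 0.00000358 × 89437 = 0.320185 m.
Hypotenuse of the two orthogonal shifts: √(0.06771² + 0.320185²) = 0.327266 m.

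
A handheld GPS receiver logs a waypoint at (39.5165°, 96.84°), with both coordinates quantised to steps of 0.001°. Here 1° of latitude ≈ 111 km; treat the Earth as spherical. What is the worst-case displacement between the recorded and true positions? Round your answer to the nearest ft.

With a 0.001° grid the true value lies within half a step, ±0.001°/2 = ±0.0005°, of the stored one.
N–S: 0.0005° × 111000 m/° = 55.5 m.
E–W at 39.5165°: 0.0005° × 111000 × cos 39.5165° = 0.0005 × 111000 × 0.7714 ≈ 42.815 m.
The two errors are perpendicular, so the maximum displacement is √(55.5² + 42.815²) ≈ 70.0955 m.
Converting: 70.0955 m × 3.2808 ft/m ≈ 229.97 ft.

230 ft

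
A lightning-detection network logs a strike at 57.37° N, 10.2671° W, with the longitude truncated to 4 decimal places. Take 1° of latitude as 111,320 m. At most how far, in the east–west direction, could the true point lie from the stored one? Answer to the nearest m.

6 m

Truncating at 4 decimal places can drop up to a full unit in the last place, so the longitude may be off by as much as 0.0001°.
At latitude 57.37° a degree of longitude spans 111320 m × cos 57.37° = 111320 × 0.5392 ≈ 60025.1 m.
So at most 0.0001° × 60025.1 ≈ 6.00251 m east–west.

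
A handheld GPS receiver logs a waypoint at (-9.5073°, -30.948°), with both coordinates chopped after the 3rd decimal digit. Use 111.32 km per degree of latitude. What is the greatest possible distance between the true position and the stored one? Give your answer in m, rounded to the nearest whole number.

Truncating at 3 decimal places can drop up to a full unit in the last place, so each coordinate may be off by as much as 0.001°.
North–south component: 0.001° × 111320 = 111.32 m.
East–west component at 9.5073°: 0.001° × 111320 × cos 9.5073° ≈ 0.001 × 109791 ≈ 109.791 m.
Worst case both components are at the extreme and orthogonal: √(111.32² + 109.791²) ≈ 156.353 m.

156 m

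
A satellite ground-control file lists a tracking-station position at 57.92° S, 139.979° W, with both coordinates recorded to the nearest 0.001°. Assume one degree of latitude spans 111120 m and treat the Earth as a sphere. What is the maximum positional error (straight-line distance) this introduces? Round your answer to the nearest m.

63 m

Rounding to 3 decimal places leaves each coordinate within ±0.0005° of the true value.
N–S: 0.0005° × 111120 m/° = 55.56 m.
E–W at 57.92°: 0.0005° × 111120 × cos 57.92° = 0.0005 × 111120 × 0.5311 ≈ 29.5081 m.
Combining orthogonally: (55.56² + 29.5081²)^½ ≈ 62.9098 m.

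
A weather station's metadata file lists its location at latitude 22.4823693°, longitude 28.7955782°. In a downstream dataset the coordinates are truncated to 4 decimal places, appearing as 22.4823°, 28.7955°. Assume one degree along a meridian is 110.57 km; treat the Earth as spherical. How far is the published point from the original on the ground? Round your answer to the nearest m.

11 m

Δlat = 22.4823693 − 22.4823 = +0.0000693°; Δlon = 28.7955782 − 28.7955 = +0.0000782°.
N–S: 0.0000693° × 110570 m/° = 7.6625 m.
E–W at 22.4823°: 0.0000782° × 110570 × cos 22.4823° = 0.0000782 × 110570 × 0.9240 ≈ 7.98941 m.
Hypotenuse of the two orthogonal shifts: √(7.6625² + 7.98941²) = 11.07 m.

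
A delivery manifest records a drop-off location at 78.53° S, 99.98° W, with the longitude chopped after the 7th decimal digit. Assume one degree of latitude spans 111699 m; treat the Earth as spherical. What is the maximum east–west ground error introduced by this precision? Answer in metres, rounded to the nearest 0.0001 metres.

0.0022 metres

Truncating at 7 decimal places can drop up to a full unit in the last place, so the longitude may be off by as much as 1e-07°.
One degree of longitude at 78.53° is 111699 × cos 78.53° ≈ 111699 × 0.1989 = 22211.9 m.
Maximum E–W displacement: 1e-07 × 22211.9 = 0.00222119 m.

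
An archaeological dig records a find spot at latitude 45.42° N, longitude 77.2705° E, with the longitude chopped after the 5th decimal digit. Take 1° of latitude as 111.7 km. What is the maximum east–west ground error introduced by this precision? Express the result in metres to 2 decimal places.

Truncating at 5 decimal places can drop up to a full unit in the last place, so the longitude may be off by as much as 1e-05°.
At latitude 45.42° a degree of longitude spans 111700 m × cos 45.42° = 111700 × 0.7019 ≈ 78402.7 m.
East–west error: 1e-05° × 78402.7 m/° ≈ 0.784027 m.

0.78 metres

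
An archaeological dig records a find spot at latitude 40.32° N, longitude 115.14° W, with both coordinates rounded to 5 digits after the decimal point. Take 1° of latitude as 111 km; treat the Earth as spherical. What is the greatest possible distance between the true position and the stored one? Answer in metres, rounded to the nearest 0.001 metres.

0.698 metres

Rounding to 5 decimal places leaves each coordinate within ±5e-06° of the true value.
North–south component: 5e-06° × 111000 = 0.555 m.
East–west component at 40.32°: 5e-06° × 111000 × cos 40.32° ≈ 5e-06 × 84631.1 ≈ 0.423156 m.
Combining orthogonally: (0.555² + 0.423156²)^½ ≈ 0.697915 m.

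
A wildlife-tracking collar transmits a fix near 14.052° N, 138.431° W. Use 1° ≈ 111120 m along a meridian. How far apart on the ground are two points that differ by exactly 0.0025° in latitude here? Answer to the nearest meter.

0.0025° × 111120 m/° = 277.8 m.

278 meters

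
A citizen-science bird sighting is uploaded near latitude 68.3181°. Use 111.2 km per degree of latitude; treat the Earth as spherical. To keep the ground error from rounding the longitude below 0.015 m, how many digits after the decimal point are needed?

7

At 68.3181° one degree of longitude covers 111200 × cos 68.3181° ≈ 111200 × 0.3695 ≈ 41083.2 m.
N decimal places → at most half a unit in the last place, 0.5 × 10⁻ᴺ° = 41083.2/2 × 10⁻ᴺ m.
Need 0.5 × 41083.2 × 10⁻ᴺ ≤ 0.015 → 10⁻ᴺ ≤ 7.302e-07, so N ≥ 6.14.
At 6 places the error can reach 0.0205 m, but 7 places keeps it to 0.00205 m.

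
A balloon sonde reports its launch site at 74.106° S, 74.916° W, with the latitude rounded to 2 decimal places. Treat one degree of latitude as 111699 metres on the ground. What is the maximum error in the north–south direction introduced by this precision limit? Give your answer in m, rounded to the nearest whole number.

558 m

Rounding to 2 decimal places leaves the latitude within ±0.005° of the true value.
Along the meridian that is 0.005° × 111699 m/° = 558.495 m.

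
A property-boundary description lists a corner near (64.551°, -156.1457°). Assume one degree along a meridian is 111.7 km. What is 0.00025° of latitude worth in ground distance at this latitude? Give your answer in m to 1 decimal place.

0.00025° × 111700 m/° = 27.925 m.

27.9 m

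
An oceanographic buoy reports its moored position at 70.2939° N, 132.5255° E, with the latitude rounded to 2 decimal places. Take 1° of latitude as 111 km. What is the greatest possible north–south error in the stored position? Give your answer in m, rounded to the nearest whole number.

555 m

Rounding to 2 decimal places leaves the latitude within ±0.005° of the true value.
Along the meridian that is 0.005° × 111000 m/° = 555 m.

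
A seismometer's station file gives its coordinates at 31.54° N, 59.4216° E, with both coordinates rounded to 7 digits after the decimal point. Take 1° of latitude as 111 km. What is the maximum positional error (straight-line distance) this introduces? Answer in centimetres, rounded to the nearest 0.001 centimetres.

Rounding to 7 decimal places leaves each coordinate within ±5e-08° of the true value.
Latitude error → 5e-08 × 111000 = 0.00555 m along the meridian.
East–west component at 31.54°: 5e-08° × 111000 × cos 31.54° ≈ 5e-08 × 94602.5 ≈ 0.00473013 m.
Worst case both components are at the extreme and orthogonal: √(0.00555² + 0.00473013²) ≈ 0.00729223 m.
That is 0.00729223 m = 0.72922 cm.

0.729 centimetres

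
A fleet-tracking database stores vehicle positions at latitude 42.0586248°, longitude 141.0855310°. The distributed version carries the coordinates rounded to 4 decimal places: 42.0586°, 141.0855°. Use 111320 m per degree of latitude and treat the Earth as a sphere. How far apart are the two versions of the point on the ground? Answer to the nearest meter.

The latitude changed by +0.0000248° and the longitude by +0.0000310°.
North–south shift: 0.0000248 × 111320 = 2.76074 m.
E–W at 42.0586°: 0.0000310° × 111320 × cos 42.0586° = 0.0000310 × 111320 × 0.7425 ≈ 2.56217 m.
Combined displacement = (2.76074² + 2.56217²)^½ ≈ 3.76648 m.

4 meters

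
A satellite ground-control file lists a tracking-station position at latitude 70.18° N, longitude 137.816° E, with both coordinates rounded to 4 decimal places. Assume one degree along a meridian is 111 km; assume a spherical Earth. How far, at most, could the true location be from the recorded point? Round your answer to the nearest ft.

Rounding to 4 decimal places leaves each coordinate within ±5e-05° of the true value.
Latitude error → 5e-05 × 111000 = 5.55 m along the meridian.
Longitude error → 5e-05 × 111000 × cos 70.18° = 5e-05 × 111000 × 0.3391 ≈ 1.88182 m.
Combining orthogonally: (5.55² + 1.88182²)^½ ≈ 5.86035 m.
In feet: 5.86035 m ÷ 0.3048 ≈ 19.227 ft.

19 ft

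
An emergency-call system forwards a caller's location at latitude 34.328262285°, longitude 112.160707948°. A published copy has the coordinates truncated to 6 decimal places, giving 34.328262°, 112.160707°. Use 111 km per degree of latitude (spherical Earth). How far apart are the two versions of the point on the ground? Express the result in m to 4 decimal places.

0.0925 m

Δlat = 34.328262285 − 34.328262 = +0.000000285°; Δlon = 112.160707948 − 112.160707 = +0.000000948°.
N–S: 0.000000285° × 111000 m/° = 0.031635 m.
E–W at 34.3283°: 0.000000948° × 111000 × cos 34.3283° = 0.000000948 × 111000 × 0.8258 ≈ 0.0868994 m.
Distance: √(0.031635² + 0.0868994²) ≈ 0.0924785 m.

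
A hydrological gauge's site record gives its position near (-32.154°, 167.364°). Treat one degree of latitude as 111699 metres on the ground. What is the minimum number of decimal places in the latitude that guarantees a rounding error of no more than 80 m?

3 decimal places

One degree of latitude covers 111699 m.
N decimal places → at most half a unit in the last place, 0.5 × 10⁻ᴺ° = 111699/2 × 10⁻ᴺ m.
Setting 55849.5 × 10⁻ᴺ ≤ 80 gives 10ᴺ ≥ 698.1, i.e. N ≥ 2.84.
So 3 decimal places suffice (55.8 m); 2 would allow up to 558 m.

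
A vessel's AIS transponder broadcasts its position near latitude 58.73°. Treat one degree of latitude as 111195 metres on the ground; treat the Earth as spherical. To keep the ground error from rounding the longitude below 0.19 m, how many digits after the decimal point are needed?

At 58.73° one degree of longitude covers 111195 × cos 58.73° ≈ 111195 × 0.5191 ≈ 57718.2 m.
Rounding to N decimal places gives at most 0.5 × 10⁻ᴺ degrees of error, i.e. 0.5 × 10⁻ᴺ × 57718.2 m.
Need 0.5 × 57718.2 × 10⁻ᴺ ≤ 0.19 → 10⁻ᴺ ≤ 6.584e-06, so N ≥ 5.18.
At 5 places the error can reach 0.289 m, but 6 places keeps it to 0.0289 m.

6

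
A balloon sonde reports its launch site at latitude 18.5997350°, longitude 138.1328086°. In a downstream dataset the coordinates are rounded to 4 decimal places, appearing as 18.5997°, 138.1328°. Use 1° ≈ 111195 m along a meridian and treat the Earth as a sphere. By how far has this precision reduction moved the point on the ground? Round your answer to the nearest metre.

4 metres

Δlat = 18.5997350 − 18.5997 = +0.0000350°; Δlon = 138.1328086 − 138.1328 = +0.0000086°.
N–S: 0.0000350° × 111195 m/° = 3.89183 m.
E–W at 18.5997°: 0.0000086° × 111195 × cos 18.5997° = 0.0000086 × 111195 × 0.9478 ≈ 0.906331 m.
Hypotenuse of the two orthogonal shifts: √(3.89183² + 0.906331²) = 3.99597 m.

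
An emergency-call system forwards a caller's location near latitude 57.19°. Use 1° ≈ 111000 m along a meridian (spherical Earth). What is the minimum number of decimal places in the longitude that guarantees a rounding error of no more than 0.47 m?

5

At 57.19° one degree of longitude covers 111000 × cos 57.19° ≈ 111000 × 0.5419 ≈ 60145.9 m.
N decimal places → at most half a unit in the last place, 0.5 × 10⁻ᴺ° = 60145.9/2 × 10⁻ᴺ m.
Need 0.5 × 60145.9 × 10⁻ᴺ ≤ 0.47 → 10⁻ᴺ ≤ 1.563e-05, so N ≥ 4.81.
So 5 decimal places suffice (0.301 m); 4 would allow up to 3.01 m.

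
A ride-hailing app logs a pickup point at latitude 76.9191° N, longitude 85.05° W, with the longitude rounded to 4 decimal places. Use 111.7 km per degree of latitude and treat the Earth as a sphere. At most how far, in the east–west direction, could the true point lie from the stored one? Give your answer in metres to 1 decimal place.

Rounding to 4 decimal places leaves the longitude within ±5e-05° of the true value.
At latitude 76.9191° a degree of longitude spans 111700 m × cos 76.9191° = 111700 × 0.2263 ≈ 25280.7 m.
Maximum E–W displacement: 5e-05 × 25280.7 = 1.26403 m.

1.3 metres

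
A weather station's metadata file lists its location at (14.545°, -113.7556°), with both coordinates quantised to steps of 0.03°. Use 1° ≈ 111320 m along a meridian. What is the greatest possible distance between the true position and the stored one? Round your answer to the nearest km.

With a 0.03° grid the true value lies within half a step, ±0.03°/2 = ±0.015°, of the stored one.
North–south component: 0.015° × 111320 = 1669.8 m.
Longitude error → 0.015 × 111320 × cos 14.545° = 0.015 × 111320 × 0.9680 ≈ 1616.28 m.
The two errors are perpendicular, so the maximum displacement is √(1669.8² + 1616.28²) ≈ 2323.92 m.
That is 2323.92 m = 2.3239 km.

2 km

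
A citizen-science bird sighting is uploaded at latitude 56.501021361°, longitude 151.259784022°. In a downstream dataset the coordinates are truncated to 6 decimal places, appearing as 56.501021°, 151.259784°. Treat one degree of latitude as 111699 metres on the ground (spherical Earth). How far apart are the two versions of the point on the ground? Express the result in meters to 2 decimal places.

Δlat = 56.501021361 − 56.501021 = +0.000000361°; Δlon = 151.259784022 − 151.259784 = +0.000000022°.
N–S: 0.000000361° × 111699 m/° = 0.0403233 m.
E–W at 56.501°: 0.000000022° × 111699 × cos 56.501° = 0.000000022 × 111699 × 0.5519 ≈ 0.00135628 m.
Combined displacement = (0.0403233² + 0.00135628²)^½ ≈ 0.0403461 m.

0.04 meters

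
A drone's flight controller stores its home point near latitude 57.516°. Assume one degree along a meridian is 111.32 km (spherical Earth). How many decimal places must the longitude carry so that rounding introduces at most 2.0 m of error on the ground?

At 57.516° one degree of longitude covers 111320 × cos 57.516° ≈ 111320 × 0.5371 ≈ 59786 m.
Rounding to N decimal places gives at most 0.5 × 10⁻ᴺ degrees of error, i.e. 0.5 × 10⁻ᴺ × 59786 m.
Need 0.5 × 59786 × 10⁻ᴺ ≤ 2.0 → 10⁻ᴺ ≤ 6.691e-05, so N ≥ 4.17.
N = 4 would give 2.99 m (too coarse); N = 5 gives 0.299 m ≤ 2.0 m.

5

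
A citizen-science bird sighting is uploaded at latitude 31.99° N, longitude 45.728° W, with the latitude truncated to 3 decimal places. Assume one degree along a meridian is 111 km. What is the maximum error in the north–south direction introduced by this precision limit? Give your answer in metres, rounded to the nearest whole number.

111 metres

Truncating at 3 decimal places can drop up to a full unit in the last place, so the latitude may be off by as much as 0.001°.
North–south distance: 0.001° × 111000 m/° = 111 m.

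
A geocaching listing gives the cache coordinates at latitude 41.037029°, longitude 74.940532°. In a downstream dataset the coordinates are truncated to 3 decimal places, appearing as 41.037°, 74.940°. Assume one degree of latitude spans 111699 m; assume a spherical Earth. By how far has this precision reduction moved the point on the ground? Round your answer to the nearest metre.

Δlat = 41.037029 − 41.037 = +0.000029°; Δlon = 74.940532 − 74.940 = +0.000532°.
North–south shift: 0.000029 × 111699 = 3.23927 m.
E–W at 41.037°: 0.000532° × 111699 × cos 41.037° = 0.000532 × 111699 × 0.7543 ≈ 44.8226 m.
Distance: √(3.23927² + 44.8226²) ≈ 44.9395 m.

45 metres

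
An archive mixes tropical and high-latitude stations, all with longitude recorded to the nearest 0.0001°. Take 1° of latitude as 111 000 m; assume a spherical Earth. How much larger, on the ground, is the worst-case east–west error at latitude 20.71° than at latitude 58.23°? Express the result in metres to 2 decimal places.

Rounding to 4 decimal places leaves the longitude within ±5e-05° of the true value.
At 20.71°: 5e-05° × 111000 × cos 20.71° = 5e-05 × 111000 × 0.9354 ≈ 5.1914 m.
Error at 58.23° = 5e-05° × 111000 × cos 58.23° ≈ 5.55 × 0.5265 = 2.9221 m.
So the lower-latitude error exceeds the higher by 5.1914 − 2.9221 = 2.2692 m.

2.27 metres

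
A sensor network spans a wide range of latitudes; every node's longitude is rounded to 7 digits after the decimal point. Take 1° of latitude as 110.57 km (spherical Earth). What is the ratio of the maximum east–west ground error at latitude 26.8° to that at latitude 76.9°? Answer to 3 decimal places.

3.938

Rounding to 7 decimal places leaves the longitude within ±5e-08° of the true value.
Error at 26.8° = 5e-08° × 110570 × cos 26.8° ≈ 0.0055285 × 0.8926 = 0.0049347 m.
Error at 76.9° = 5e-08° × 110570 × cos 76.9° ≈ 0.0055285 × 0.2267 = 0.001253 m.
Ratio: 0.0049347 / 0.001253 = cos 26.8° / cos 76.9° ≈ 3.9381.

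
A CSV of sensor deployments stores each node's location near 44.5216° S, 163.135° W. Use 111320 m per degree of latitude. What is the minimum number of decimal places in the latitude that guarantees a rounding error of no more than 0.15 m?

6 decimal places

One degree of latitude covers 111320 m.
With N decimal places the half-ulp bound is 0.5·10⁻ᴺ°, or 0.5·10⁻ᴺ × 111320 m on the ground.
Setting 55660 × 10⁻ᴺ ≤ 0.15 gives 10ᴺ ≥ 3.711e+05, i.e. N ≥ 5.57.
N = 5 would give 0.557 m (too coarse); N = 6 gives 0.0557 m ≤ 0.15 m.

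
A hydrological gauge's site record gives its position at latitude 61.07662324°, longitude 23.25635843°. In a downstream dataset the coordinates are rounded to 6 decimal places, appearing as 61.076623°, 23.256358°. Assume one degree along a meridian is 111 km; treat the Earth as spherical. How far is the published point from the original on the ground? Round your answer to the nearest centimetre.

4 centimetres

Δlat = 61.07662324 − 61.076623 = +0.00000024°; Δlon = 23.25635843 − 23.256358 = +0.00000043°.
N–S: 0.00000024° × 111000 m/° = 0.02664 m.
East–west at this latitude: 0.00000043° × 111000 × cos 61.0766° ≈ 0.00000043 × 53684 = 0.0230841 m.
Combined displacement = (0.02664² + 0.0230841²)^½ ≈ 0.03525 m.
That is 0.03525 m = 3.525 cm.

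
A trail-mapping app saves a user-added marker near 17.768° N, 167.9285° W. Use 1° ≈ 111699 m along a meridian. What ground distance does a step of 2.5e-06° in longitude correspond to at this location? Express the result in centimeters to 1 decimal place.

2.5e-06° of longitude at 17.768° is 2.5e-06 × 111699 × cos 17.768° ≈ 2.5e-06 × 106371 = 0.265927 m.
That is 0.265927 m = 26.593 cm.

26.6 centimeters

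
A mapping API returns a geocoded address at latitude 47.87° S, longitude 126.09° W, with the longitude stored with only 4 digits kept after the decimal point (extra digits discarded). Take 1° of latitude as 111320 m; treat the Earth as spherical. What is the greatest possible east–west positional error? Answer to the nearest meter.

7 meters

Truncating at 4 decimal places can drop up to a full unit in the last place, so the longitude may be off by as much as 0.0001°.
One degree of longitude at 47.87° is 111320 × cos 47.87° ≈ 111320 × 0.6708 = 74675.1 m.
Maximum E–W displacement: 0.0001 × 74675.1 = 7.46751 m.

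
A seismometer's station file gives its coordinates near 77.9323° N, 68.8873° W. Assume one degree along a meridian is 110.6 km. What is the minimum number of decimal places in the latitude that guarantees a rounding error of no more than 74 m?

One degree of latitude covers 110600 m.
N decimal places → at most half a unit in the last place, 0.5 × 10⁻ᴺ° = 110600/2 × 10⁻ᴺ m.
Setting 55300 × 10⁻ᴺ ≤ 74 gives 10ᴺ ≥ 747.3, i.e. N ≥ 2.87.
So 3 decimal places suffice (55.3 m); 2 would allow up to 553 m.

3 decimal places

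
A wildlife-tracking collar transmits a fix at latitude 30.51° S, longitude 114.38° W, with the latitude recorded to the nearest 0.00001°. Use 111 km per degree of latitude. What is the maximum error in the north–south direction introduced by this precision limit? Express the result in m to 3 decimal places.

Rounding to 5 decimal places leaves the latitude within ±5e-06° of the true value.
North–south distance: 5e-06° × 111000 m/° = 0.555 m.

0.555 m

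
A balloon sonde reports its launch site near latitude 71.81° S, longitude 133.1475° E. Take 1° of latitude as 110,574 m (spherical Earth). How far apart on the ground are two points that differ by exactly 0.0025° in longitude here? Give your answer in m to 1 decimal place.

One degree of longitude here spans 110574 × cos 71.81° = 110574 × 0.3122 ≈ 34517.8 m; 0.0025° of that is 86.2945 m.

86.3 m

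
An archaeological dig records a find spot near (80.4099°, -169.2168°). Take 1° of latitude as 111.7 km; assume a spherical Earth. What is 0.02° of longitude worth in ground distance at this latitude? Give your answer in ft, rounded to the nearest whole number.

0.02° of longitude at 80.4099° is 0.02 × 111700 × cos 80.4099° ≈ 0.02 × 18609 = 372.181 m.
Converting: 372.181 m × 3.2808 ft/m ≈ 1221.1 ft.

1221 ft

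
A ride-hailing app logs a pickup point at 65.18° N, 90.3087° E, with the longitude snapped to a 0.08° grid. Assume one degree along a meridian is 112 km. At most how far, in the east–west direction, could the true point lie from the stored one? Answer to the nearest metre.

With a 0.08° grid the true value lies within half a step, ±0.08°/2 = ±0.04°, of the stored one.
At latitude 65.18° a degree of longitude spans 112000 m × cos 65.18° = 112000 × 0.4198 ≈ 47014.1 m.
East–west error: 0.04° × 47014.1 m/° ≈ 1880.56 m.

1881 metres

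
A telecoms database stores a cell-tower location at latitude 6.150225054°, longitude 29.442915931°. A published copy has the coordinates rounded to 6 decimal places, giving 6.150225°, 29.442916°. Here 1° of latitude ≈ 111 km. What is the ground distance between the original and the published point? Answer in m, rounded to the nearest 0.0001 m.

0.0097 m

The latitude changed by +0.000000054° and the longitude by -0.000000069°.
North–south shift: 0.000000054 × 111000 = 0.005994 m.
East–west at this latitude: -0.000000069° × 111000 × cos 6.15022° ≈ -0.000000069 × 110361 = -0.00761492 m.
Combined displacement = (0.005994² + 0.00761492²)^½ ≈ 0.00969098 m.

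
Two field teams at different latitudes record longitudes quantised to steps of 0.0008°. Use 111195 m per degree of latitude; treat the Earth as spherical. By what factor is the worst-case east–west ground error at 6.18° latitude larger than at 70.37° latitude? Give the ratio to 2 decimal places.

2.96

With a 0.0008° grid the true value lies within half a step, ±0.0008°/2 = ±0.0004°, of the stored one.
Error at 6.18° = 0.0004° × 111195 × cos 6.18° ≈ 44.478 × 0.9942 = 44.22 m.
At 70.37°: 0.0004° × 111195 × cos 70.37° = 0.0004 × 111195 × 0.3359 ≈ 14.942 m.
The ratio reduces to cos 6.18° / cos 70.37° = 0.9942/0.3359 ≈ 2.9594.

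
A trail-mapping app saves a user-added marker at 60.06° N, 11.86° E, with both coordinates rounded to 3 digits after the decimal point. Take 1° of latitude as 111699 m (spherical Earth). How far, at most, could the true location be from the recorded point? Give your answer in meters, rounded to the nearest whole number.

62 meters

Rounding to 3 decimal places leaves each coordinate within ±0.0005° of the true value.
North–south component: 0.0005° × 111699 = 55.8495 m.
East–west component at 60.06°: 0.0005° × 111699 × cos 60.06° ≈ 0.0005 × 55748.2 ≈ 27.8741 m.
Combining orthogonally: (55.8495² + 27.8741²)^½ ≈ 62.419 m.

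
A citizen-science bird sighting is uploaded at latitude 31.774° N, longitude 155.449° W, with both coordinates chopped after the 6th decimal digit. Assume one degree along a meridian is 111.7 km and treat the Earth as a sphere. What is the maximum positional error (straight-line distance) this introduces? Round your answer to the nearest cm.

15 cm

Truncating at 6 decimal places can drop up to a full unit in the last place, so each coordinate may be off by as much as 1e-06°.
North–south component: 1e-06° × 111700 = 0.1117 m.
Longitude error → 1e-06 × 111700 × cos 31.774° = 1e-06 × 111700 × 0.8501 ≈ 0.0949597 m.
Worst case both components are at the extreme and orthogonal: √(0.1117² + 0.0949597²) ≈ 0.146609 m.
That is 0.146609 m = 14.661 cm.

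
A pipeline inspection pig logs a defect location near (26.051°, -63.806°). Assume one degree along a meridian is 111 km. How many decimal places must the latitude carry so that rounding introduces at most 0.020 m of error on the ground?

One degree of latitude covers 111000 m.
N decimal places → at most half a unit in the last place, 0.5 × 10⁻ᴺ° = 111000/2 × 10⁻ᴺ m.
Setting 55500 × 10⁻ᴺ ≤ 0.020 gives 10ᴺ ≥ 2.775e+06, i.e. N ≥ 6.44.
At 6 places the error can reach 0.0555 m, but 7 places keeps it to 0.00555 m.

7 decimal places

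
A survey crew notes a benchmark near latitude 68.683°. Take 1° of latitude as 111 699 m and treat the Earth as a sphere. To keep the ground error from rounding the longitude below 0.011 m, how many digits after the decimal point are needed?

At 68.683° one degree of longitude covers 111699 × cos 68.683° ≈ 111699 × 0.3635 ≈ 40605.7 m.
Rounding to N decimal places gives at most 0.5 × 10⁻ᴺ degrees of error, i.e. 0.5 × 10⁻ᴺ × 40605.7 m.
Setting 20302.8 × 10⁻ᴺ ≤ 0.011 gives 10ᴺ ≥ 1.846e+06, i.e. N ≥ 6.27.
N = 6 would give 0.0203 m (too coarse); N = 7 gives 0.00203 m ≤ 0.011 m.

7 decimal places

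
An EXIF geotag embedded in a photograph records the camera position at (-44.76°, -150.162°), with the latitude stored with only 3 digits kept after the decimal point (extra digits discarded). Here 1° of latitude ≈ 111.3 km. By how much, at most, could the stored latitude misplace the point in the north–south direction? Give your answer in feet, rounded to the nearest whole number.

365 feet

Truncating at 3 decimal places can drop up to a full unit in the last place, so the latitude may be off by as much as 0.001°.
North–south distance: 0.001° × 111300 m/° = 111.3 m.
Converting: 111.3 m × 3.2808 ft/m ≈ 365.16 ft.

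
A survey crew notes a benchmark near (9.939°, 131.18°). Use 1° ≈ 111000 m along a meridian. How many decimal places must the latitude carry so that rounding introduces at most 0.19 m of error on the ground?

One degree of latitude covers 111000 m.
Rounding to N decimal places gives at most 0.5 × 10⁻ᴺ degrees of error, i.e. 0.5 × 10⁻ᴺ × 111000 m.
Setting 55500 × 10⁻ᴺ ≤ 0.19 gives 10ᴺ ≥ 2.921e+05, i.e. N ≥ 5.47.
At 5 places the error can reach 0.555 m, but 6 places keeps it to 0.0555 m.

6 decimal places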